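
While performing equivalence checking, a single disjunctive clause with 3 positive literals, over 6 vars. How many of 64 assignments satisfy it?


Step 1: Total=2^6=64
Step 2: Unsat when all 3 false: 2^3=8
Step 3: Sat=64-8=56

56


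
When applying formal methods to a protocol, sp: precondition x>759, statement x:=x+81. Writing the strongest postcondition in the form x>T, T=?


Formula: sp(P, x:=E) = exists old_x. (x = E[old_x/x]) AND P[old_x/x] (old_x is the value of x before the assignment; eliminate old_x by solving x = E[old_x/x] for old_x)
Step 1: Precondition P: x>759, i.e. old_x > 759
Step 2: Assignment gives x = old_x + 81, so old_x = x - 81
Step 3: Substitute into P: x - 81 > 759
Step 4: Simplify: x > 759+81 = 840

840


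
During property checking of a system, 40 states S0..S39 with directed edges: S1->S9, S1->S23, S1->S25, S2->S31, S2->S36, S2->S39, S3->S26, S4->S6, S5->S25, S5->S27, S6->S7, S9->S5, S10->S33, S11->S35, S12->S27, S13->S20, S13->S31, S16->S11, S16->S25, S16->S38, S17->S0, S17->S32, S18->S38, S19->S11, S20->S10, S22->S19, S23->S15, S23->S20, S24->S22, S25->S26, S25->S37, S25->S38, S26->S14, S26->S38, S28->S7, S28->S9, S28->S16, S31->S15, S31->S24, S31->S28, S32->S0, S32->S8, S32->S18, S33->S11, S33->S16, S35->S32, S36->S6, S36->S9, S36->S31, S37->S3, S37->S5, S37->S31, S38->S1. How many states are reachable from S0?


BFS from S0:
  layer 0: {S0}
Reachable set: {S0}
Count = 1

1


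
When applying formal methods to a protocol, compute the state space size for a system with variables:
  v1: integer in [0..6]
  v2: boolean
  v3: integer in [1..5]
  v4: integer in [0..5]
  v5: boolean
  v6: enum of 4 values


State space = product of domain sizes of all variables.
Domain sizes:
  v1 (integer in [0..6]): 7
  v2 (boolean): 2
  v3 (integer in [1..5]): 5
  v4 (integer in [0..5]): 6
  v5 (boolean): 2
  v6 (enum of 4 values): 4
Product = 7 * 2 * 5 * 6 * 2 * 4 = 3360

3360


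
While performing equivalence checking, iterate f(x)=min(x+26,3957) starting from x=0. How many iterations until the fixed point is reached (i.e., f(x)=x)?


Step 1: x=0, cap=3957, increment=26
Step 2: x grows by 26 each step until capped at 3957; fixed point is x=3957
Step 3: iterations = ceil(3957/26) = 153

153


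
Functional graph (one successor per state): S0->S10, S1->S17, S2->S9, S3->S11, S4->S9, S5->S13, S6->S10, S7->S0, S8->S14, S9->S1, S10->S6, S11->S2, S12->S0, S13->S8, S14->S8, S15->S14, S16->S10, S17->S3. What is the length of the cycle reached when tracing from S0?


Trace from S0 until a state repeats:
  S0 -> S10 -> S6 -> S10
S10 first seen at step 1, revisited at step 3.
Cycle length = 3 - 1 = 2

2


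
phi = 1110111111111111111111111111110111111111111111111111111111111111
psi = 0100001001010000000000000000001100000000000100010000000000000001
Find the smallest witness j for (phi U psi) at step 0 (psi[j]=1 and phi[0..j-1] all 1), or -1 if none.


(phi U psi) at 0: need smallest j with psi[j]=1 and phi[i]=1 for all i in [0,j).
Scan from step 0:
  step 0: phi=1, psi=0 -> continue
  step 1: psi=1 and phi held for [0,1) -> witness found
Witness step = 1

1


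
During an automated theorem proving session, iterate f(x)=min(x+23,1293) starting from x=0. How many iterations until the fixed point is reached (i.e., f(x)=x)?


Step 1: x=0, cap=1293, increment=23
Step 2: x grows by 23 each step until capped at 1293; fixed point is x=1293
Step 3: iterations = ceil(1293/23) = 57

57


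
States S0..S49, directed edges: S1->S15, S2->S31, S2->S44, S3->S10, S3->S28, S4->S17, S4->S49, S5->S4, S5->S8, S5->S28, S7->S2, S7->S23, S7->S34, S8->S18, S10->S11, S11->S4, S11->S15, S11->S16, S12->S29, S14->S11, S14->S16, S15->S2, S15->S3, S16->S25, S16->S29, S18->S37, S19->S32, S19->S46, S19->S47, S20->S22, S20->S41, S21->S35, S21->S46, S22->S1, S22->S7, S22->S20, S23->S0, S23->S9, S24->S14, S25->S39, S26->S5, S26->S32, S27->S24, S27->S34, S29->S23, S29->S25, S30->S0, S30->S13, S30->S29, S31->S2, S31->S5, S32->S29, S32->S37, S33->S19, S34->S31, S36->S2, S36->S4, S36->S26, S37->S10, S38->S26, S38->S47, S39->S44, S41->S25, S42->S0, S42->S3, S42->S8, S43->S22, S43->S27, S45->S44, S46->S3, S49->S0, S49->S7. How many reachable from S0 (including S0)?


BFS from S0:
  layer 0: {S0}
Reachable set: {S0}
Count = 1

1


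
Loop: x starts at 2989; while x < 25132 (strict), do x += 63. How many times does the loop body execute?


Step 1: x goes from 2989 toward 25132 by 63; the body runs while x<25132, so iterations = ceil((bound-start)/step)
Step 2: Distance=22143
Step 3: ceil(22143/63)=352

352


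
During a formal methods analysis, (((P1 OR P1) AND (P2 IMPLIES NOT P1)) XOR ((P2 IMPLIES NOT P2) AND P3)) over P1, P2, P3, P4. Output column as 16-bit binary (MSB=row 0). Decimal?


Formula: (((P1 OR P1) AND (P2 IMPLIES NOT P1)) XOR ((P2 IMPLIES NOT P2) AND P3)) over P1, P2, P3, P4 (16 rows)
Evaluate each row (bits = P1,P2,P3,P4, MSB first):
  row 0 [0000]: (((0 OR 0) AND (0 IMPLIES NOT 0)) XOR ((0 IMPLIES NOT 0) AND 0)) -> 0
  row 1 [0001]: (((0 OR 0) AND (0 IMPLIES NOT 0)) XOR ((0 IMPLIES NOT 0) AND 0)) -> 0
  row 2 [0010]: (((0 OR 0) AND (0 IMPLIES NOT 0)) XOR ((0 IMPLIES NOT 0) AND 1)) -> 1
  row 3 [0011]: (((0 OR 0) AND (0 IMPLIES NOT 0)) XOR ((0 IMPLIES NOT 0) AND 1)) -> 1
  row 4 [0100]: (((0 OR 0) AND (1 IMPLIES NOT 0)) XOR ((1 IMPLIES NOT 1) AND 0)) -> 0
  row 5 [0101]: (((0 OR 0) AND (1 IMPLIES NOT 0)) XOR ((1 IMPLIES NOT 1) AND 0)) -> 0
  row 6 [0110]: (((0 OR 0) AND (1 IMPLIES NOT 0)) XOR ((1 IMPLIES NOT 1) AND 1)) -> 0
  row 7 [0111]: (((0 OR 0) AND (1 IMPLIES NOT 0)) XOR ((1 IMPLIES NOT 1) AND 1)) -> 0
  row 8 [1000]: (((1 OR 1) AND (0 IMPLIES NOT 1)) XOR ((0 IMPLIES NOT 0) AND 0)) -> 1
  row 9 [1001]: (((1 OR 1) AND (0 IMPLIES NOT 1)) XOR ((0 IMPLIES NOT 0) AND 0)) -> 1
  row 10 [1010]: (((1 OR 1) AND (0 IMPLIES NOT 1)) XOR ((0 IMPLIES NOT 0) AND 1)) -> 0
  row 11 [1011]: (((1 OR 1) AND (0 IMPLIES NOT 1)) XOR ((0 IMPLIES NOT 0) AND 1)) -> 0
  row 12 [1100]: (((1 OR 1) AND (1 IMPLIES NOT 1)) XOR ((1 IMPLIES NOT 1) AND 0)) -> 0
  row 13 [1101]: (((1 OR 1) AND (1 IMPLIES NOT 1)) XOR ((1 IMPLIES NOT 1) AND 0)) -> 0
  row 14 [1110]: (((1 OR 1) AND (1 IMPLIES NOT 1)) XOR ((1 IMPLIES NOT 1) AND 1)) -> 0
  row 15 [1111]: (((1 OR 1) AND (1 IMPLIES NOT 1)) XOR ((1 IMPLIES NOT 1) AND 1)) -> 0
Full result column, 4 rows per line (P1,P2 fixed per line; P3,P4 runs 00..11 left to right):
  rows 0-3 [P1,P2=00]: 0011  = hex 3
  rows 4-7 [P1,P2=01]: 0000  = hex 0
  rows 8-11 [P1,P2=10]: 1100  = hex C
  rows 12-15 [P1,P2=11]: 0000  = hex 0
Output column (row 0 .. row 15) = 0011000011000000
Output column grouped in 4s = 0011 0000 1100 0000 = 0x30C0
Convert to decimal digit by digit (value = value*16 + digit):
  3 -> 3
  3*16 + 0 = 48
  48*16 + 12 (C) = 780
  780*16 + 0 = 12480
Decimal = 12480

12480


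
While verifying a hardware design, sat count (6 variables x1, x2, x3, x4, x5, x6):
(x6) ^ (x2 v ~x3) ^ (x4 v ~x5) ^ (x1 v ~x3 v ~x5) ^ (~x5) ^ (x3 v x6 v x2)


CNF with 6 clauses over 6 vars (64 assignments).
An assignment satisfies CNF iff every clause has >=1 true literal.
Check each row (bits = x1,x2,x3,x4,x5,x6; clause T/F shown):
  row 0 [000000]: clauses=FTTTTF -> 0
  row 1 [000001]: clauses=TTTTTT -> 1
  row 2 [000010]: clauses=FTFTFF -> 0
  row 3 [000011]: clauses=TTFTFT -> 0
  row 4 [000100]: clauses=FTTTTF -> 0
  (every remaining row is evaluated the same way; all 64 results are listed next)
Full result column, 8 rows per line (x1,x2,x3 fixed per line; x4,x5,x6 runs 000..111 left to right):
  rows 0-7 [x1,x2,x3=000]: 01000100  (ones: 2)
  rows 8-15 [x1,x2,x3=001]: 00000000  (ones: 0)
  rows 16-23 [x1,x2,x3=010]: 01000100  (ones: 2)
  rows 24-31 [x1,x2,x3=011]: 01000100  (ones: 2)
  rows 32-39 [x1,x2,x3=100]: 01000100  (ones: 2)
  rows 40-47 [x1,x2,x3=101]: 00000000  (ones: 0)
  rows 48-55 [x1,x2,x3=110]: 01000100  (ones: 2)
  rows 56-63 [x1,x2,x3=111]: 01000100  (ones: 2)
Satisfying assignments = 2+0+2+2+2+0+2+2 = 12

12


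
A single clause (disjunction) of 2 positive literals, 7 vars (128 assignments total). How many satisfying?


Step 1: Total=2^7=128
Step 2: Unsat when all 2 false: 2^5=32
Step 3: Sat=128-32=96

96


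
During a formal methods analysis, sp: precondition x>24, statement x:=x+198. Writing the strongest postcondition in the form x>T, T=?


Formula: sp(P, x:=E) = exists old_x. (x = E[old_x/x]) AND P[old_x/x] (old_x is the value of x before the assignment; eliminate old_x by solving x = E[old_x/x] for old_x)
Step 1: Precondition P: x>24, i.e. old_x > 24
Step 2: Assignment gives x = old_x + 198, so old_x = x - 198
Step 3: Substitute into P: x - 198 > 24
Step 4: Simplify: x > 24+198 = 222

222


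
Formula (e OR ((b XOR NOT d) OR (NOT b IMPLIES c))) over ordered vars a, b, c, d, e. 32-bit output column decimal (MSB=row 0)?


Formula: (e OR ((b XOR NOT d) OR (NOT b IMPLIES c))) over a, b, c, d, e (32 rows)
Evaluate each row (bits = a,b,c,d,e, MSB first):
  row 0 [00000]: (0 OR ((0 XOR NOT 0) OR (NOT 0 IMPLIES 0))) -> 1
  row 1 [00001]: (1 OR ((0 XOR NOT 0) OR (NOT 0 IMPLIES 0))) -> 1
  row 2 [00010]: (0 OR ((0 XOR NOT 1) OR (NOT 0 IMPLIES 0))) -> 0
  row 3 [00011]: (1 OR ((0 XOR NOT 1) OR (NOT 0 IMPLIES 0))) -> 1
  row 4 [00100]: (0 OR ((0 XOR NOT 0) OR (NOT 0 IMPLIES 1))) -> 1
  row 5 [00101]: (1 OR ((0 XOR NOT 0) OR (NOT 0 IMPLIES 1))) -> 1
  row 6 [00110]: (0 OR ((0 XOR NOT 1) OR (NOT 0 IMPLIES 1))) -> 1
  row 7 [00111]: (1 OR ((0 XOR NOT 1) OR (NOT 0 IMPLIES 1))) -> 1
  row 8 [01000]: (0 OR ((1 XOR NOT 0) OR (NOT 1 IMPLIES 0))) -> 1
  row 9 [01001]: (1 OR ((1 XOR NOT 0) OR (NOT 1 IMPLIES 0))) -> 1
  row 10 [01010]: (0 OR ((1 XOR NOT 1) OR (NOT 1 IMPLIES 0))) -> 1
  row 11 [01011]: (1 OR ((1 XOR NOT 1) OR (NOT 1 IMPLIES 0))) -> 1
  row 12 [01100]: (0 OR ((1 XOR NOT 0) OR (NOT 1 IMPLIES 1))) -> 1
  row 13 [01101]: (1 OR ((1 XOR NOT 0) OR (NOT 1 IMPLIES 1))) -> 1
  row 14 [01110]: (0 OR ((1 XOR NOT 1) OR (NOT 1 IMPLIES 1))) -> 1
  row 15 [01111]: (1 OR ((1 XOR NOT 1) OR (NOT 1 IMPLIES 1))) -> 1
  row 16 [10000]: (0 OR ((0 XOR NOT 0) OR (NOT 0 IMPLIES 0))) -> 1
  row 17 [10001]: (1 OR ((0 XOR NOT 0) OR (NOT 0 IMPLIES 0))) -> 1
  row 18 [10010]: (0 OR ((0 XOR NOT 1) OR (NOT 0 IMPLIES 0))) -> 0
  row 19 [10011]: (1 OR ((0 XOR NOT 1) OR (NOT 0 IMPLIES 0))) -> 1
  row 20 [10100]: (0 OR ((0 XOR NOT 0) OR (NOT 0 IMPLIES 1))) -> 1
  row 21 [10101]: (1 OR ((0 XOR NOT 0) OR (NOT 0 IMPLIES 1))) -> 1
  row 22 [10110]: (0 OR ((0 XOR NOT 1) OR (NOT 0 IMPLIES 1))) -> 1
  row 23 [10111]: (1 OR ((0 XOR NOT 1) OR (NOT 0 IMPLIES 1))) -> 1
  row 24 [11000]: (0 OR ((1 XOR NOT 0) OR (NOT 1 IMPLIES 0))) -> 1
  row 25 [11001]: (1 OR ((1 XOR NOT 0) OR (NOT 1 IMPLIES 0))) -> 1
  row 26 [11010]: (0 OR ((1 XOR NOT 1) OR (NOT 1 IMPLIES 0))) -> 1
  row 27 [11011]: (1 OR ((1 XOR NOT 1) OR (NOT 1 IMPLIES 0))) -> 1
  row 28 [11100]: (0 OR ((1 XOR NOT 0) OR (NOT 1 IMPLIES 1))) -> 1
  row 29 [11101]: (1 OR ((1 XOR NOT 0) OR (NOT 1 IMPLIES 1))) -> 1
  row 30 [11110]: (0 OR ((1 XOR NOT 1) OR (NOT 1 IMPLIES 1))) -> 1
  row 31 [11111]: (1 OR ((1 XOR NOT 1) OR (NOT 1 IMPLIES 1))) -> 1
Full result column, 4 rows per line (a,b,c fixed per line; d,e runs 00..11 left to right):
  rows 0-3 [a,b,c=000]: 1101  = hex D
  rows 4-7 [a,b,c=001]: 1111  = hex F
  rows 8-11 [a,b,c=010]: 1111  = hex F
  rows 12-15 [a,b,c=011]: 1111  = hex F
  rows 16-19 [a,b,c=100]: 1101  = hex D
  rows 20-23 [a,b,c=101]: 1111  = hex F
  rows 24-27 [a,b,c=110]: 1111  = hex F
  rows 28-31 [a,b,c=111]: 1111  = hex F
Output column (row 0 .. row 31) = 11011111111111111101111111111111
Output column grouped in 4s = 1101 1111 1111 1111 1101 1111 1111 1111 = 0xDFFFDFFF
Convert to decimal digit by digit (value = value*16 + digit):
  D -> 13
  13*16 + 15 (F) = 223
  223*16 + 15 (F) = 3583
  3583*16 + 15 (F) = 57343
  57343*16 + 13 (D) = 917501
  917501*16 + 15 (F) = 14680031
  14680031*16 + 15 (F) = 234880511
  234880511*16 + 15 (F) = 3758088191
Decimal = 3758088191

3758088191


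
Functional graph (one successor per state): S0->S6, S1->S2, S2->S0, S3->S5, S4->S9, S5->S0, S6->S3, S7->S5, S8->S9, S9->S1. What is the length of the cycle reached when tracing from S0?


Trace from S0 until a state repeats:
  S0 -> S6 -> S3 -> S5 -> S0
S0 first seen at step 0, revisited at step 4.
Cycle length = 4 - 0 = 4

4


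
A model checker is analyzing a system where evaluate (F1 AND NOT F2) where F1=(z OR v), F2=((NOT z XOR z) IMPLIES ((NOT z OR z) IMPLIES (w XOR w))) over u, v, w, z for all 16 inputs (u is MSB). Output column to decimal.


F1 = (z OR v)
F2 = ((NOT z XOR z) IMPLIES ((NOT z OR z) IMPLIES (w XOR w)))
Counterexample to F1=>F2 is where F1=1 and F2=0.
Evaluate each row (bits = u,v,w,z, MSB first):
  row 0 [0000]: F1=0 F2=0 -> F1&~F2 -> 0
  row 1 [0001]: F1=1 F2=0 -> F1&~F2 -> 1
  row 2 [0010]: F1=0 F2=0 -> F1&~F2 -> 0
  row 3 [0011]: F1=1 F2=0 -> F1&~F2 -> 1
  row 4 [0100]: F1=1 F2=0 -> F1&~F2 -> 1
  row 5 [0101]: F1=1 F2=0 -> F1&~F2 -> 1
  row 6 [0110]: F1=1 F2=0 -> F1&~F2 -> 1
  row 7 [0111]: F1=1 F2=0 -> F1&~F2 -> 1
  row 8 [1000]: F1=0 F2=0 -> F1&~F2 -> 0
  row 9 [1001]: F1=1 F2=0 -> F1&~F2 -> 1
  row 10 [1010]: F1=0 F2=0 -> F1&~F2 -> 0
  row 11 [1011]: F1=1 F2=0 -> F1&~F2 -> 1
  row 12 [1100]: F1=1 F2=0 -> F1&~F2 -> 1
  row 13 [1101]: F1=1 F2=0 -> F1&~F2 -> 1
  row 14 [1110]: F1=1 F2=0 -> F1&~F2 -> 1
  row 15 [1111]: F1=1 F2=0 -> F1&~F2 -> 1
Full result column, 4 rows per line (u,v fixed per line; w,z runs 00..11 left to right):
  rows 0-3 [u,v=00]: 0101  = hex 5
  rows 4-7 [u,v=01]: 1111  = hex F
  rows 8-11 [u,v=10]: 0101  = hex 5
  rows 12-15 [u,v=11]: 1111  = hex F
Counterexample vector (row 0 .. row 15) = 0101111101011111
Output column grouped in 4s = 0101 1111 0101 1111 = 0x5F5F
Convert to decimal digit by digit (value = value*16 + digit):
  5 -> 5
  5*16 + 15 (F) = 95
  95*16 + 5 = 1525
  1525*16 + 15 (F) = 24415
Decimal = 24415

24415


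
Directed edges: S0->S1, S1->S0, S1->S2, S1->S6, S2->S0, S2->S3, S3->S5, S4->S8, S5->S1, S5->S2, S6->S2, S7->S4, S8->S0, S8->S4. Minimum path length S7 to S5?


BFS layer-by-layer from S7:
  dist 0: {S7}
  dist 1: {S4}
  dist 2: {S8}
  dist 3: {S0}
  dist 4: {S1}
  dist 5: {S2, S6}
  dist 6: {S3}
  dist 7: {S5}
  -> S5 reached at distance 7
Shortest path length = 7

7


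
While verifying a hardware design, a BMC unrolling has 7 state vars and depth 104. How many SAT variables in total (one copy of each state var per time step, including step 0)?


BMC unrolls to depth k, creating one copy of each state var for steps 0..k.
Step count = 104 + 1 = 105 (steps 0 through 104)
Vars per step = 7
Total = 7 * 105 = 735

735


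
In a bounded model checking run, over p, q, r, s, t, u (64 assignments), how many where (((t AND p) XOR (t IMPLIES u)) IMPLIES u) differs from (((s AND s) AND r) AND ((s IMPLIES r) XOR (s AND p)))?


F1 = (((t AND p) XOR (t IMPLIES u)) IMPLIES u)
F2 = (((s AND s) AND r) AND ((s IMPLIES r) XOR (s AND p)))
Evaluate both on each of 64 rows (bits = p,q,r,s,t,u):
  row 0 [000000]: F1=0 F2=0 -> 0
  row 1 [000001]: F1=1 F2=0 (differ) -> 1
  row 2 [000010]: F1=1 F2=0 (differ) -> 1
  row 3 [000011]: F1=1 F2=0 (differ) -> 1
  row 4 [000100]: F1=0 F2=0 -> 0
  (every remaining row is evaluated the same way; all 64 results are listed next)
Full result column, 8 rows per line (p,q,r fixed per line; s,t,u runs 000..111 left to right):
  rows 0-7 [p,q,r=000]: 01110111  (ones: 6)
  rows 8-15 [p,q,r=001]: 01111000  (ones: 4)
  rows 16-23 [p,q,r=010]: 01110111  (ones: 6)
  rows 24-31 [p,q,r=011]: 01111000  (ones: 4)
  rows 32-39 [p,q,r=100]: 01010101  (ones: 4)
  rows 40-47 [p,q,r=101]: 01010101  (ones: 4)
  rows 48-55 [p,q,r=110]: 01010101  (ones: 4)
  rows 56-63 [p,q,r=111]: 01010101  (ones: 4)
Disagreements = 6+4+6+4+4+4+4+4 = 36

36


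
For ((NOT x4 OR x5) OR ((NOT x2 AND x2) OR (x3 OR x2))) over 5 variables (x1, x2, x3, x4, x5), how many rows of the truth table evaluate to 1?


Formula: ((NOT x4 OR x5) OR ((NOT x2 AND x2) OR (x3 OR x2))) over 5 vars (32 rows)
Evaluate each row (x1, x2, x3, x4, x5 as bits, MSB first):
  row 0 [00000]: ((NOT 0 OR 0) OR ((NOT 0 AND 0) OR (0 OR 0))) -> 1
  row 1 [00001]: ((NOT 0 OR 1) OR ((NOT 0 AND 0) OR (0 OR 0))) -> 1
  row 2 [00010]: ((NOT 1 OR 0) OR ((NOT 0 AND 0) OR (0 OR 0))) -> 0
  row 3 [00011]: ((NOT 1 OR 1) OR ((NOT 0 AND 0) OR (0 OR 0))) -> 1
  row 4 [00100]: ((NOT 0 OR 0) OR ((NOT 0 AND 0) OR (1 OR 0))) -> 1
  row 5 [00101]: ((NOT 0 OR 1) OR ((NOT 0 AND 0) OR (1 OR 0))) -> 1
  row 6 [00110]: ((NOT 1 OR 0) OR ((NOT 0 AND 0) OR (1 OR 0))) -> 1
  row 7 [00111]: ((NOT 1 OR 1) OR ((NOT 0 AND 0) OR (1 OR 0))) -> 1
  row 8 [01000]: ((NOT 0 OR 0) OR ((NOT 1 AND 1) OR (0 OR 1))) -> 1
  row 9 [01001]: ((NOT 0 OR 1) OR ((NOT 1 AND 1) OR (0 OR 1))) -> 1
  row 10 [01010]: ((NOT 1 OR 0) OR ((NOT 1 AND 1) OR (0 OR 1))) -> 1
  row 11 [01011]: ((NOT 1 OR 1) OR ((NOT 1 AND 1) OR (0 OR 1))) -> 1
  row 12 [01100]: ((NOT 0 OR 0) OR ((NOT 1 AND 1) OR (1 OR 1))) -> 1
  row 13 [01101]: ((NOT 0 OR 1) OR ((NOT 1 AND 1) OR (1 OR 1))) -> 1
  row 14 [01110]: ((NOT 1 OR 0) OR ((NOT 1 AND 1) OR (1 OR 1))) -> 1
  row 15 [01111]: ((NOT 1 OR 1) OR ((NOT 1 AND 1) OR (1 OR 1))) -> 1
  row 16 [10000]: ((NOT 0 OR 0) OR ((NOT 0 AND 0) OR (0 OR 0))) -> 1
  row 17 [10001]: ((NOT 0 OR 1) OR ((NOT 0 AND 0) OR (0 OR 0))) -> 1
  row 18 [10010]: ((NOT 1 OR 0) OR ((NOT 0 AND 0) OR (0 OR 0))) -> 0
  row 19 [10011]: ((NOT 1 OR 1) OR ((NOT 0 AND 0) OR (0 OR 0))) -> 1
  row 20 [10100]: ((NOT 0 OR 0) OR ((NOT 0 AND 0) OR (1 OR 0))) -> 1
  row 21 [10101]: ((NOT 0 OR 1) OR ((NOT 0 AND 0) OR (1 OR 0))) -> 1
  row 22 [10110]: ((NOT 1 OR 0) OR ((NOT 0 AND 0) OR (1 OR 0))) -> 1
  row 23 [10111]: ((NOT 1 OR 1) OR ((NOT 0 AND 0) OR (1 OR 0))) -> 1
  row 24 [11000]: ((NOT 0 OR 0) OR ((NOT 1 AND 1) OR (0 OR 1))) -> 1
  row 25 [11001]: ((NOT 0 OR 1) OR ((NOT 1 AND 1) OR (0 OR 1))) -> 1
  row 26 [11010]: ((NOT 1 OR 0) OR ((NOT 1 AND 1) OR (0 OR 1))) -> 1
  row 27 [11011]: ((NOT 1 OR 1) OR ((NOT 1 AND 1) OR (0 OR 1))) -> 1
  row 28 [11100]: ((NOT 0 OR 0) OR ((NOT 1 AND 1) OR (1 OR 1))) -> 1
  row 29 [11101]: ((NOT 0 OR 1) OR ((NOT 1 AND 1) OR (1 OR 1))) -> 1
  row 30 [11110]: ((NOT 1 OR 0) OR ((NOT 1 AND 1) OR (1 OR 1))) -> 1
  row 31 [11111]: ((NOT 1 OR 1) OR ((NOT 1 AND 1) OR (1 OR 1))) -> 1
Full result column, 8 rows per line (x1,x2 fixed per line; x3,x4,x5 runs 000..111 left to right):
  rows 0-7 [x1,x2=00]: 11011111  (ones: 7)
  rows 8-15 [x1,x2=01]: 11111111  (ones: 8)
  rows 16-23 [x1,x2=10]: 11011111  (ones: 7)
  rows 24-31 [x1,x2=11]: 11111111  (ones: 8)
Count of 1-rows = 7+8+7+8 = 30

30


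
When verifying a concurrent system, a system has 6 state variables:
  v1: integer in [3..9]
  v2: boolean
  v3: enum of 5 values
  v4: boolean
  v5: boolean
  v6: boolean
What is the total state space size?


State space = product of domain sizes of all variables.
Domain sizes:
  v1 (integer in [3..9]): 7
  v2 (boolean): 2
  v3 (enum of 5 values): 5
  v4 (boolean): 2
  v5 (boolean): 2
  v6 (boolean): 2
Product = 7 * 2 * 5 * 2 * 2 * 2 = 560

560


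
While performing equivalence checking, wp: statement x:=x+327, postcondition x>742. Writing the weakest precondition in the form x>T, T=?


Formula: wp(x:=E, P) = P[E/x] (substitute E for x in postcondition)
Step 1: Postcondition: x>742
Step 2: Substitute x+327 for x: x+327>742
Step 3: Solve for x: x > 742-327 = 415

415


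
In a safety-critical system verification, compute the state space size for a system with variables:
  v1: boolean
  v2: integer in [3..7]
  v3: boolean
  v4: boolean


State space = product of domain sizes of all variables.
Domain sizes:
  v1 (boolean): 2
  v2 (integer in [3..7]): 5
  v3 (boolean): 2
  v4 (boolean): 2
Product = 2 * 5 * 2 * 2 = 40

40


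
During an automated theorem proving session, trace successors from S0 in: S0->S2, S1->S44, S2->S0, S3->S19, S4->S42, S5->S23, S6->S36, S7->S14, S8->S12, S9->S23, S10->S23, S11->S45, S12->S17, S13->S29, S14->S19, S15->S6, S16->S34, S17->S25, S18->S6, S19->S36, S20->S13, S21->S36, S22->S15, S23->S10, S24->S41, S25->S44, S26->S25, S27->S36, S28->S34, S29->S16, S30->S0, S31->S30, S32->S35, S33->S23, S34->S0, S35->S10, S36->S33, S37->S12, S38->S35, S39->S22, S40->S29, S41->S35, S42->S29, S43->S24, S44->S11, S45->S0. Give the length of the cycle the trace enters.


Trace from S0 until a state repeats:
  S0 -> S2 -> S0
S0 first seen at step 0, revisited at step 2.
Cycle length = 2 - 0 = 2

2


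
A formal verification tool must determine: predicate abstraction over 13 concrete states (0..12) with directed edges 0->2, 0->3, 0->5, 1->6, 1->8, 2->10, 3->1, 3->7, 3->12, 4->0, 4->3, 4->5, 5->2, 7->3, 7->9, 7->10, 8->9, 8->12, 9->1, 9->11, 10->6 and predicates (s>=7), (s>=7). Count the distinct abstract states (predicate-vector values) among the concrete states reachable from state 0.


BFS from 0:
Concrete reachable: {0, 1, 2, 3, 5, 6, 7, 8, 9, 10, 11, 12}
Abstract via predicates (s>=7), (s>=7):
  (0,0) <- {0, 1, 2, 3, 5, 6}
  (1,1) <- {7, 8, 9, 10, 11, 12}
Distinct abstract states = 2

2


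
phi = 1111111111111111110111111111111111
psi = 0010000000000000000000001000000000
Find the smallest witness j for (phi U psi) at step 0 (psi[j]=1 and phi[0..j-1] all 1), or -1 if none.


(phi U psi) at 0: need smallest j with psi[j]=1 and phi[i]=1 for all i in [0,j).
Scan from step 0:
  step 0: phi=1, psi=0 -> continue
  step 1: phi=1, psi=0 -> continue
  step 2: psi=1 and phi held for [0,2) -> witness found
Witness step = 2

2


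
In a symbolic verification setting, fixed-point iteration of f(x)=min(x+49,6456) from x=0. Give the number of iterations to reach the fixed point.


Step 1: x=0, cap=6456, increment=49
Step 2: x grows by 49 each step until capped at 6456; fixed point is x=6456
Step 3: iterations = ceil(6456/49) = 132

132


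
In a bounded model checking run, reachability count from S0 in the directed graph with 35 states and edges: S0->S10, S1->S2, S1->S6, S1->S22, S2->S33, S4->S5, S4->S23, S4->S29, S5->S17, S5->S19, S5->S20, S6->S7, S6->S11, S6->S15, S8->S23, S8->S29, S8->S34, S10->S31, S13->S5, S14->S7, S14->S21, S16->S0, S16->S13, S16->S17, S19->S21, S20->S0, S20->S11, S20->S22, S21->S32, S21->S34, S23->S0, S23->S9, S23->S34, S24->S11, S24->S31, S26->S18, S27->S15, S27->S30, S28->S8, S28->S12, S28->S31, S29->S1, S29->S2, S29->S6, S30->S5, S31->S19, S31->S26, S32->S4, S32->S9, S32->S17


BFS from S0:
  layer 0: {S0}
  layer 1: {S10}
  layer 2: {S31}
  layer 3: {S19, S26}
  layer 4: {S18, S21}
  layer 5: {S32, S34}
  layer 6: {S4, S9, S17}
  layer 7: {S5, S23, S29}
  layer 8: {S1, S2, S6, S20}
  layer 9: {S7, S11, S15, S22, S33}
Reachable set: {S0, S1, S2, S4, S5, S6, S7, S9, S10, S11, S15, S17, S18, S19, S20, S21, S22, S23, S26, S29, S31, S32, S33, S34}
Count = 24

24


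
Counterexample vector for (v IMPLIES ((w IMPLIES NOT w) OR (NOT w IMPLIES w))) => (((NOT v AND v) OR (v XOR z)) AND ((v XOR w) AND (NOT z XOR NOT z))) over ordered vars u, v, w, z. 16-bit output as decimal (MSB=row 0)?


F1 = (v IMPLIES ((w IMPLIES NOT w) OR (NOT w IMPLIES w)))
F2 = (((NOT v AND v) OR (v XOR z)) AND ((v XOR w) AND (NOT z XOR NOT z)))
Counterexample to F1=>F2 is where F1=1 and F2=0.
Evaluate each row (bits = u,v,w,z, MSB first):
  row 0 [0000]: F1=1 F2=0 -> F1&~F2 -> 1
  row 1 [0001]: F1=1 F2=0 -> F1&~F2 -> 1
  row 2 [0010]: F1=1 F2=0 -> F1&~F2 -> 1
  row 3 [0011]: F1=1 F2=0 -> F1&~F2 -> 1
  row 4 [0100]: F1=1 F2=0 -> F1&~F2 -> 1
  row 5 [0101]: F1=1 F2=0 -> F1&~F2 -> 1
  row 6 [0110]: F1=1 F2=0 -> F1&~F2 -> 1
  row 7 [0111]: F1=1 F2=0 -> F1&~F2 -> 1
  row 8 [1000]: F1=1 F2=0 -> F1&~F2 -> 1
  row 9 [1001]: F1=1 F2=0 -> F1&~F2 -> 1
  row 10 [1010]: F1=1 F2=0 -> F1&~F2 -> 1
  row 11 [1011]: F1=1 F2=0 -> F1&~F2 -> 1
  row 12 [1100]: F1=1 F2=0 -> F1&~F2 -> 1
  row 13 [1101]: F1=1 F2=0 -> F1&~F2 -> 1
  row 14 [1110]: F1=1 F2=0 -> F1&~F2 -> 1
  row 15 [1111]: F1=1 F2=0 -> F1&~F2 -> 1
Full result column, 4 rows per line (u,v fixed per line; w,z runs 00..11 left to right):
  rows 0-3 [u,v=00]: 1111  = hex F
  rows 4-7 [u,v=01]: 1111  = hex F
  rows 8-11 [u,v=10]: 1111  = hex F
  rows 12-15 [u,v=11]: 1111  = hex F
Counterexample vector (row 0 .. row 15) = 1111111111111111
Output column grouped in 4s = 1111 1111 1111 1111 = 0xFFFF
Convert to decimal digit by digit (value = value*16 + digit):
  F -> 15
  15*16 + 15 (F) = 255
  255*16 + 15 (F) = 4095
  4095*16 + 15 (F) = 65535
Decimal = 65535

65535


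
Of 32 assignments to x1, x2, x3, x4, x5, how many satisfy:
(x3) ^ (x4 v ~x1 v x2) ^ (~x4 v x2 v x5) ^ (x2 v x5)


CNF with 4 clauses over 5 vars (32 assignments).
An assignment satisfies CNF iff every clause has >=1 true literal.
Check each row (bits = x1,x2,x3,x4,x5; clause T/F shown):
  row 0 [00000]: clauses=FTTF -> 0
  row 1 [00001]: clauses=FTTT -> 0
  row 2 [00010]: clauses=FTFF -> 0
  row 3 [00011]: clauses=FTTT -> 0
  row 4 [00100]: clauses=TTTF -> 0
  row 5 [00101]: clauses=TTTT -> 1
  row 6 [00110]: clauses=TTFF -> 0
  row 7 [00111]: clauses=TTTT -> 1
  row 8 [01000]: clauses=FTTT -> 0
  row 9 [01001]: clauses=FTTT -> 0
  row 10 [01010]: clauses=FTTT -> 0
  row 11 [01011]: clauses=FTTT -> 0
  row 12 [01100]: clauses=TTTT -> 1
  row 13 [01101]: clauses=TTTT -> 1
  row 14 [01110]: clauses=TTTT -> 1
  row 15 [01111]: clauses=TTTT -> 1
  row 16 [10000]: clauses=FFTF -> 0
  row 17 [10001]: clauses=FFTT -> 0
  row 18 [10010]: clauses=FTFF -> 0
  row 19 [10011]: clauses=FTTT -> 0
  row 20 [10100]: clauses=TFTF -> 0
  row 21 [10101]: clauses=TFTT -> 0
  row 22 [10110]: clauses=TTFF -> 0
  row 23 [10111]: clauses=TTTT -> 1
  row 24 [11000]: clauses=FTTT -> 0
  row 25 [11001]: clauses=FTTT -> 0
  row 26 [11010]: clauses=FTTT -> 0
  row 27 [11011]: clauses=FTTT -> 0
  row 28 [11100]: clauses=TTTT -> 1
  row 29 [11101]: clauses=TTTT -> 1
  row 30 [11110]: clauses=TTTT -> 1
  row 31 [11111]: clauses=TTTT -> 1
Full result column, 8 rows per line (x1,x2 fixed per line; x3,x4,x5 runs 000..111 left to right):
  rows 0-7 [x1,x2=00]: 00000101  (ones: 2)
  rows 8-15 [x1,x2=01]: 00001111  (ones: 4)
  rows 16-23 [x1,x2=10]: 00000001  (ones: 1)
  rows 24-31 [x1,x2=11]: 00001111  (ones: 4)
Satisfying assignments = 2+4+1+4 = 11

11


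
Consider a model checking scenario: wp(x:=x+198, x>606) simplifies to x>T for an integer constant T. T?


Formula: wp(x:=E, P) = P[E/x] (substitute E for x in postcondition)
Step 1: Postcondition: x>606
Step 2: Substitute x+198 for x: x+198>606
Step 3: Solve for x: x > 606-198 = 408

408


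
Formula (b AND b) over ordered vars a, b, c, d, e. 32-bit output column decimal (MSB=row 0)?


Formula: (b AND b) over a, b, c, d, e (32 rows)
Evaluate each row (bits = a,b,c,d,e, MSB first):
  row 0 [00000]: (0 AND 0) -> 0
  row 1 [00001]: (0 AND 0) -> 0
  row 2 [00010]: (0 AND 0) -> 0
  row 3 [00011]: (0 AND 0) -> 0
  row 4 [00100]: (0 AND 0) -> 0
  row 5 [00101]: (0 AND 0) -> 0
  row 6 [00110]: (0 AND 0) -> 0
  row 7 [00111]: (0 AND 0) -> 0
  row 8 [01000]: (1 AND 1) -> 1
  row 9 [01001]: (1 AND 1) -> 1
  row 10 [01010]: (1 AND 1) -> 1
  row 11 [01011]: (1 AND 1) -> 1
  row 12 [01100]: (1 AND 1) -> 1
  row 13 [01101]: (1 AND 1) -> 1
  row 14 [01110]: (1 AND 1) -> 1
  row 15 [01111]: (1 AND 1) -> 1
  row 16 [10000]: (0 AND 0) -> 0
  row 17 [10001]: (0 AND 0) -> 0
  row 18 [10010]: (0 AND 0) -> 0
  row 19 [10011]: (0 AND 0) -> 0
  row 20 [10100]: (0 AND 0) -> 0
  row 21 [10101]: (0 AND 0) -> 0
  row 22 [10110]: (0 AND 0) -> 0
  row 23 [10111]: (0 AND 0) -> 0
  row 24 [11000]: (1 AND 1) -> 1
  row 25 [11001]: (1 AND 1) -> 1
  row 26 [11010]: (1 AND 1) -> 1
  row 27 [11011]: (1 AND 1) -> 1
  row 28 [11100]: (1 AND 1) -> 1
  row 29 [11101]: (1 AND 1) -> 1
  row 30 [11110]: (1 AND 1) -> 1
  row 31 [11111]: (1 AND 1) -> 1
Full result column, 4 rows per line (a,b,c fixed per line; d,e runs 00..11 left to right):
  rows 0-3 [a,b,c=000]: 0000  = hex 0
  rows 4-7 [a,b,c=001]: 0000  = hex 0
  rows 8-11 [a,b,c=010]: 1111  = hex F
  rows 12-15 [a,b,c=011]: 1111  = hex F
  rows 16-19 [a,b,c=100]: 0000  = hex 0
  rows 20-23 [a,b,c=101]: 0000  = hex 0
  rows 24-27 [a,b,c=110]: 1111  = hex F
  rows 28-31 [a,b,c=111]: 1111  = hex F
Output column (row 0 .. row 31) = 00000000111111110000000011111111
Output column grouped in 4s = 0000 0000 1111 1111 0000 0000 1111 1111 = 0x00FF00FF
Convert to decimal digit by digit (value = value*16 + digit):
  0 -> 0
  0*16 + 0 = 0
  0*16 + 15 (F) = 15
  15*16 + 15 (F) = 255
  255*16 + 0 = 4080
  4080*16 + 0 = 65280
  65280*16 + 15 (F) = 1044495
  1044495*16 + 15 (F) = 16711935
Decimal = 16711935

16711935


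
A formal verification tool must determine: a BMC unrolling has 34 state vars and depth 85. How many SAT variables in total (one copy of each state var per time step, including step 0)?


BMC unrolls to depth k, creating one copy of each state var for steps 0..k.
Step count = 85 + 1 = 86 (steps 0 through 85)
Vars per step = 34
Total = 34 * 86 = 2924

2924


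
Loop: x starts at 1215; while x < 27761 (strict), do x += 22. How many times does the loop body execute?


Step 1: x goes from 1215 toward 27761 by 22; the body runs while x<27761, so iterations = ceil((bound-start)/step)
Step 2: Distance=26546
Step 3: ceil(26546/22)=1207

1207


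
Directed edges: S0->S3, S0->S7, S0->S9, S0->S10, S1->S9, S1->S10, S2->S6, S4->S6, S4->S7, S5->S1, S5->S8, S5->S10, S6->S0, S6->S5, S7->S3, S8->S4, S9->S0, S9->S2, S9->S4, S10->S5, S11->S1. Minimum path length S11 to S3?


BFS layer-by-layer from S11:
  dist 0: {S11}
  dist 1: {S1}
  dist 2: {S9, S10}
  dist 3: {S0, S2, S4, S5}
  dist 4: {S3, S6, S7, S8}
  -> S3 reached at distance 4
Shortest path length = 4

4


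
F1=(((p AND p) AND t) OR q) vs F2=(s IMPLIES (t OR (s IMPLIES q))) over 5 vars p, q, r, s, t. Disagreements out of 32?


F1 = (((p AND p) AND t) OR q)
F2 = (s IMPLIES (t OR (s IMPLIES q)))
Evaluate both on each of 32 rows (bits = p,q,r,s,t):
  row 0 [00000]: F1=0 F2=1 (differ) -> 1
  row 1 [00001]: F1=0 F2=1 (differ) -> 1
  row 2 [00010]: F1=0 F2=0 -> 0
  row 3 [00011]: F1=0 F2=1 (differ) -> 1
  row 4 [00100]: F1=0 F2=1 (differ) -> 1
  row 5 [00101]: F1=0 F2=1 (differ) -> 1
  row 6 [00110]: F1=0 F2=0 -> 0
  row 7 [00111]: F1=0 F2=1 (differ) -> 1
  row 8 [01000]: F1=1 F2=1 -> 0
  row 9 [01001]: F1=1 F2=1 -> 0
  row 10 [01010]: F1=1 F2=1 -> 0
  row 11 [01011]: F1=1 F2=1 -> 0
  row 12 [01100]: F1=1 F2=1 -> 0
  row 13 [01101]: F1=1 F2=1 -> 0
  row 14 [01110]: F1=1 F2=1 -> 0
  row 15 [01111]: F1=1 F2=1 -> 0
  row 16 [10000]: F1=0 F2=1 (differ) -> 1
  row 17 [10001]: F1=1 F2=1 -> 0
  row 18 [10010]: F1=0 F2=0 -> 0
  row 19 [10011]: F1=1 F2=1 -> 0
  row 20 [10100]: F1=0 F2=1 (differ) -> 1
  row 21 [10101]: F1=1 F2=1 -> 0
  row 22 [10110]: F1=0 F2=0 -> 0
  row 23 [10111]: F1=1 F2=1 -> 0
  row 24 [11000]: F1=1 F2=1 -> 0
  row 25 [11001]: F1=1 F2=1 -> 0
  row 26 [11010]: F1=1 F2=1 -> 0
  row 27 [11011]: F1=1 F2=1 -> 0
  row 28 [11100]: F1=1 F2=1 -> 0
  row 29 [11101]: F1=1 F2=1 -> 0
  row 30 [11110]: F1=1 F2=1 -> 0
  row 31 [11111]: F1=1 F2=1 -> 0
Full result column, 8 rows per line (p,q fixed per line; r,s,t runs 000..111 left to right):
  rows 0-7 [p,q=00]: 11011101  (ones: 6)
  rows 8-15 [p,q=01]: 00000000  (ones: 0)
  rows 16-23 [p,q=10]: 10001000  (ones: 2)
  rows 24-31 [p,q=11]: 00000000  (ones: 0)
Disagreements = 6+0+2+0 = 8

8


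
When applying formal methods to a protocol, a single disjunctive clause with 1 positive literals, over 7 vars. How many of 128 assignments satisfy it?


Step 1: Total=2^7=128
Step 2: Unsat when all 1 false: 2^6=64
Step 3: Sat=128-64=64

64


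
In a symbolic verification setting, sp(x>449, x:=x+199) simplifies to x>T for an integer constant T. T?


Formula: sp(P, x:=E) = exists old_x. (x = E[old_x/x]) AND P[old_x/x] (old_x is the value of x before the assignment; eliminate old_x by solving x = E[old_x/x] for old_x)
Step 1: Precondition P: x>449, i.e. old_x > 449
Step 2: Assignment gives x = old_x + 199, so old_x = x - 199
Step 3: Substitute into P: x - 199 > 449
Step 4: Simplify: x > 449+199 = 648

648


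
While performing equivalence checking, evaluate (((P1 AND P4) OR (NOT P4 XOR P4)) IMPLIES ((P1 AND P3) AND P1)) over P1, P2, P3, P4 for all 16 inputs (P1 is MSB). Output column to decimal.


Formula: (((P1 AND P4) OR (NOT P4 XOR P4)) IMPLIES ((P1 AND P3) AND P1)) over P1, P2, P3, P4 (16 rows)
Evaluate each row (bits = P1,P2,P3,P4, MSB first):
  row 0 [0000]: (((0 AND 0) OR (NOT 0 XOR 0)) IMPLIES ((0 AND 0) AND 0)) -> 0
  row 1 [0001]: (((0 AND 1) OR (NOT 1 XOR 1)) IMPLIES ((0 AND 0) AND 0)) -> 0
  row 2 [0010]: (((0 AND 0) OR (NOT 0 XOR 0)) IMPLIES ((0 AND 1) AND 0)) -> 0
  row 3 [0011]: (((0 AND 1) OR (NOT 1 XOR 1)) IMPLIES ((0 AND 1) AND 0)) -> 0
  row 4 [0100]: (((0 AND 0) OR (NOT 0 XOR 0)) IMPLIES ((0 AND 0) AND 0)) -> 0
  row 5 [0101]: (((0 AND 1) OR (NOT 1 XOR 1)) IMPLIES ((0 AND 0) AND 0)) -> 0
  row 6 [0110]: (((0 AND 0) OR (NOT 0 XOR 0)) IMPLIES ((0 AND 1) AND 0)) -> 0
  row 7 [0111]: (((0 AND 1) OR (NOT 1 XOR 1)) IMPLIES ((0 AND 1) AND 0)) -> 0
  row 8 [1000]: (((1 AND 0) OR (NOT 0 XOR 0)) IMPLIES ((1 AND 0) AND 1)) -> 0
  row 9 [1001]: (((1 AND 1) OR (NOT 1 XOR 1)) IMPLIES ((1 AND 0) AND 1)) -> 0
  row 10 [1010]: (((1 AND 0) OR (NOT 0 XOR 0)) IMPLIES ((1 AND 1) AND 1)) -> 1
  row 11 [1011]: (((1 AND 1) OR (NOT 1 XOR 1)) IMPLIES ((1 AND 1) AND 1)) -> 1
  row 12 [1100]: (((1 AND 0) OR (NOT 0 XOR 0)) IMPLIES ((1 AND 0) AND 1)) -> 0
  row 13 [1101]: (((1 AND 1) OR (NOT 1 XOR 1)) IMPLIES ((1 AND 0) AND 1)) -> 0
  row 14 [1110]: (((1 AND 0) OR (NOT 0 XOR 0)) IMPLIES ((1 AND 1) AND 1)) -> 1
  row 15 [1111]: (((1 AND 1) OR (NOT 1 XOR 1)) IMPLIES ((1 AND 1) AND 1)) -> 1
Full result column, 4 rows per line (P1,P2 fixed per line; P3,P4 runs 00..11 left to right):
  rows 0-3 [P1,P2=00]: 0000  = hex 0
  rows 4-7 [P1,P2=01]: 0000  = hex 0
  rows 8-11 [P1,P2=10]: 0011  = hex 3
  rows 12-15 [P1,P2=11]: 0011  = hex 3
Output column (row 0 .. row 15) = 0000000000110011
Output column grouped in 4s = 0000 0000 0011 0011 = 0x0033
Convert to decimal digit by digit (value = value*16 + digit):
  0 -> 0
  0*16 + 0 = 0
  0*16 + 3 = 3
  3*16 + 3 = 51
Decimal = 51

51


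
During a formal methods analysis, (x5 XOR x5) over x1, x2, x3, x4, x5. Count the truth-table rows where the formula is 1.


Formula: (x5 XOR x5) over 5 vars (32 rows)
Evaluate each row (x1, x2, x3, x4, x5 as bits, MSB first):
  row 0 [00000]: (0 XOR 0) -> 0
  row 1 [00001]: (1 XOR 1) -> 0
  row 2 [00010]: (0 XOR 0) -> 0
  row 3 [00011]: (1 XOR 1) -> 0
  row 4 [00100]: (0 XOR 0) -> 0
  row 5 [00101]: (1 XOR 1) -> 0
  row 6 [00110]: (0 XOR 0) -> 0
  row 7 [00111]: (1 XOR 1) -> 0
  row 8 [01000]: (0 XOR 0) -> 0
  row 9 [01001]: (1 XOR 1) -> 0
  row 10 [01010]: (0 XOR 0) -> 0
  row 11 [01011]: (1 XOR 1) -> 0
  row 12 [01100]: (0 XOR 0) -> 0
  row 13 [01101]: (1 XOR 1) -> 0
  row 14 [01110]: (0 XOR 0) -> 0
  row 15 [01111]: (1 XOR 1) -> 0
  row 16 [10000]: (0 XOR 0) -> 0
  row 17 [10001]: (1 XOR 1) -> 0
  row 18 [10010]: (0 XOR 0) -> 0
  row 19 [10011]: (1 XOR 1) -> 0
  row 20 [10100]: (0 XOR 0) -> 0
  row 21 [10101]: (1 XOR 1) -> 0
  row 22 [10110]: (0 XOR 0) -> 0
  row 23 [10111]: (1 XOR 1) -> 0
  row 24 [11000]: (0 XOR 0) -> 0
  row 25 [11001]: (1 XOR 1) -> 0
  row 26 [11010]: (0 XOR 0) -> 0
  row 27 [11011]: (1 XOR 1) -> 0
  row 28 [11100]: (0 XOR 0) -> 0
  row 29 [11101]: (1 XOR 1) -> 0
  row 30 [11110]: (0 XOR 0) -> 0
  row 31 [11111]: (1 XOR 1) -> 0
Full result column, 8 rows per line (x1,x2 fixed per line; x3,x4,x5 runs 000..111 left to right):
  rows 0-7 [x1,x2=00]: 00000000  (ones: 0)
  rows 8-15 [x1,x2=01]: 00000000  (ones: 0)
  rows 16-23 [x1,x2=10]: 00000000  (ones: 0)
  rows 24-31 [x1,x2=11]: 00000000  (ones: 0)
Count of 1-rows = 0+0+0+0 = 0

0


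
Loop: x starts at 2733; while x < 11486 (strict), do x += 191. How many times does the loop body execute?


Step 1: x goes from 2733 toward 11486 by 191; the body runs while x<11486, so iterations = ceil((bound-start)/step)
Step 2: Distance=8753
Step 3: ceil(8753/191)=46

46


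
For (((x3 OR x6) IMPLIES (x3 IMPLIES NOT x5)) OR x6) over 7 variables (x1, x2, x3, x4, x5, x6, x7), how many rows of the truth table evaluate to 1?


Formula: (((x3 OR x6) IMPLIES (x3 IMPLIES NOT x5)) OR x6) over 7 vars (128 rows)
Evaluate each row (x1, x2, x3, x4, x5, x6, x7 as bits, MSB first):
  row 0 [0000000]: (((0 OR 0) IMPLIES (0 IMPLIES NOT 0)) OR 0) -> 1
  row 1 [0000001]: (((0 OR 0) IMPLIES (0 IMPLIES NOT 0)) OR 0) -> 1
  row 2 [0000010]: (((0 OR 1) IMPLIES (0 IMPLIES NOT 0)) OR 1) -> 1
  row 3 [0000011]: (((0 OR 1) IMPLIES (0 IMPLIES NOT 0)) OR 1) -> 1
  row 4 [0000100]: (((0 OR 0) IMPLIES (0 IMPLIES NOT 1)) OR 0) -> 1
  (every remaining row is evaluated the same way; all 128 results are listed next)
Full result column, 8 rows per line (x1,x2,x3,x4 fixed per line; x5,x6,x7 runs 000..111 left to right):
  rows 0-7 [x1,x2,x3,x4=0000]: 11111111  (ones: 8)
  rows 8-15 [x1,x2,x3,x4=0001]: 11111111  (ones: 8)
  rows 16-23 [x1,x2,x3,x4=0010]: 11110011  (ones: 6)
  rows 24-31 [x1,x2,x3,x4=0011]: 11110011  (ones: 6)
  rows 32-39 [x1,x2,x3,x4=0100]: 11111111  (ones: 8)
  rows 40-47 [x1,x2,x3,x4=0101]: 11111111  (ones: 8)
  rows 48-55 [x1,x2,x3,x4=0110]: 11110011  (ones: 6)
  rows 56-63 [x1,x2,x3,x4=0111]: 11110011  (ones: 6)
  rows 64-71 [x1,x2,x3,x4=1000]: 11111111  (ones: 8)
  rows 72-79 [x1,x2,x3,x4=1001]: 11111111  (ones: 8)
  rows 80-87 [x1,x2,x3,x4=1010]: 11110011  (ones: 6)
  rows 88-95 [x1,x2,x3,x4=1011]: 11110011  (ones: 6)
  rows 96-103 [x1,x2,x3,x4=1100]: 11111111  (ones: 8)
  rows 104-111 [x1,x2,x3,x4=1101]: 11111111  (ones: 8)
  rows 112-119 [x1,x2,x3,x4=1110]: 11110011  (ones: 6)
  rows 120-127 [x1,x2,x3,x4=1111]: 11110011  (ones: 6)
Count of 1-rows = 8+8+6+6+8+8+6+6+8+8+6+6+8+8+6+6 = 112

112


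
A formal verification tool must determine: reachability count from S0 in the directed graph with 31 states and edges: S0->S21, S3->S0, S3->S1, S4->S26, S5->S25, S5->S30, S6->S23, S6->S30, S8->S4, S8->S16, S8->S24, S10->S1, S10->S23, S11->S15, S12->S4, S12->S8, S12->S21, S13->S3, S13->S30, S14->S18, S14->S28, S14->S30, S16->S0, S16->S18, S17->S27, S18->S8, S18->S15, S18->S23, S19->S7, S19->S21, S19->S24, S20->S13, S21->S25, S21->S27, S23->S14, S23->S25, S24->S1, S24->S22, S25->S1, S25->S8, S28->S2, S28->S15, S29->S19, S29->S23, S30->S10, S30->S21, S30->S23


BFS from S0:
  layer 0: {S0}
  layer 1: {S21}
  layer 2: {S25, S27}
  layer 3: {S1, S8}
  layer 4: {S4, S16, S24}
  layer 5: {S18, S22, S26}
  layer 6: {S15, S23}
  layer 7: {S14}
  layer 8: {S28, S30}
  layer 9: {S2, S10}
Reachable set: {S0, S1, S2, S4, S8, S10, S14, S15, S16, S18, S21, S22, S23, S24, S25, S26, S27, S28, S30}
Count = 19

19


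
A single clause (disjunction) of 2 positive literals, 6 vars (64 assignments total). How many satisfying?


Step 1: Total=2^6=64
Step 2: Unsat when all 2 false: 2^4=16
Step 3: Sat=64-16=48

48


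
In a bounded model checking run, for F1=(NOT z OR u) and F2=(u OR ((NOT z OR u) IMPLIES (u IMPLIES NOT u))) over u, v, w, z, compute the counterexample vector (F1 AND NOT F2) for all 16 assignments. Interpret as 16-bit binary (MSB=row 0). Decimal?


F1 = (NOT z OR u)
F2 = (u OR ((NOT z OR u) IMPLIES (u IMPLIES NOT u)))
Counterexample to F1=>F2 is where F1=1 and F2=0.
Evaluate each row (bits = u,v,w,z, MSB first):
  row 0 [0000]: F1=1 F2=1 -> F1&~F2 -> 0
  row 1 [0001]: F1=0 F2=1 -> F1&~F2 -> 0
  row 2 [0010]: F1=1 F2=1 -> F1&~F2 -> 0
  row 3 [0011]: F1=0 F2=1 -> F1&~F2 -> 0
  row 4 [0100]: F1=1 F2=1 -> F1&~F2 -> 0
  row 5 [0101]: F1=0 F2=1 -> F1&~F2 -> 0
  row 6 [0110]: F1=1 F2=1 -> F1&~F2 -> 0
  row 7 [0111]: F1=0 F2=1 -> F1&~F2 -> 0
  row 8 [1000]: F1=1 F2=1 -> F1&~F2 -> 0
  row 9 [1001]: F1=1 F2=1 -> F1&~F2 -> 0
  row 10 [1010]: F1=1 F2=1 -> F1&~F2 -> 0
  row 11 [1011]: F1=1 F2=1 -> F1&~F2 -> 0
  row 12 [1100]: F1=1 F2=1 -> F1&~F2 -> 0
  row 13 [1101]: F1=1 F2=1 -> F1&~F2 -> 0
  row 14 [1110]: F1=1 F2=1 -> F1&~F2 -> 0
  row 15 [1111]: F1=1 F2=1 -> F1&~F2 -> 0
Full result column, 4 rows per line (u,v fixed per line; w,z runs 00..11 left to right):
  rows 0-3 [u,v=00]: 0000  = hex 0
  rows 4-7 [u,v=01]: 0000  = hex 0
  rows 8-11 [u,v=10]: 0000  = hex 0
  rows 12-15 [u,v=11]: 0000  = hex 0
Counterexample vector (row 0 .. row 15) = 0000000000000000
Output column grouped in 4s = 0000 0000 0000 0000 = 0x0000
Convert to decimal digit by digit (value = value*16 + digit):
  0 -> 0
  0*16 + 0 = 0
  0*16 + 0 = 0
  0*16 + 0 = 0
Decimal = 0

0


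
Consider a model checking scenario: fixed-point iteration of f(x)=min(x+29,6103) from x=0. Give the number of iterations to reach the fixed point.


Step 1: x=0, cap=6103, increment=29
Step 2: x grows by 29 each step until capped at 6103; fixed point is x=6103
Step 3: iterations = ceil(6103/29) = 211

211
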